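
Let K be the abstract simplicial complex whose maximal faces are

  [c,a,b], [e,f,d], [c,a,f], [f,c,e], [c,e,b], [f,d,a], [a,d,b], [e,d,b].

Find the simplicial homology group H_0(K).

H_0 = Z.

We work with the vertex ordering a < b < c < d < e < f. The simplices of K, each written with vertices in increasing order, are:

  0-simplices (6): a, b, c, d, e, f
  1-simplices (12): ab, ac, ad, af, bc, bd, be, ce, cf, de, df, ef
  2-simplices (8): abc, abd, acf, adf, bce, bde, cef, def

so the chain groups are C_0 ≅ Z^6, C_1 ≅ Z^12, C_2 ≅ Z^8.

The boundary map ∂_1: C_1 → C_0 is given by ∂[p,q] = [q] − [p].
The 6×12 boundary matrix has rank 5 and Smith normal form diag(1,1,1,1,1).

∂_2: C_2 → C_1 maps a triangle to the signed sum of its edges. For instance
  ∂bce = ce − be + bc,
  ∂def = ef − df + de.
This gives a 12×8 integer matrix of rank 7; reducing to Smith normal form yields diagonal entries (1,1,1,1,1,1,1).

From H_k ≅ ker(∂_k) / im(∂_{k+1}) we obtain:

  H_0: rank C_0 − rank ∂_1 = 6 − 5 = 1, and the invariant factors of ∂_1 are all 1, so H_0 = Z.

(K is a triangulation of the 2-sphere S^2.)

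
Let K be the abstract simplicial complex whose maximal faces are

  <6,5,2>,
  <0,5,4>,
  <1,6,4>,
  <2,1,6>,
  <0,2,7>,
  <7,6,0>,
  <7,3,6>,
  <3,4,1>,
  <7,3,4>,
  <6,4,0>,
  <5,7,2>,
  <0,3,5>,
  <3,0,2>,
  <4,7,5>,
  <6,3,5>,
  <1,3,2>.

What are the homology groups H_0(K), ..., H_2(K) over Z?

Order the vertices as 0 < 1 < 2 < 3 < 4 < 5 < 6 < 7. Listing each simplex with vertices in this order, K has dimension 2 with simplices:

  0-simplices (8): [0], [1], [2], [3], [4], [5], [6], [7]
  1-simplices (24): (24 of them)
  2-simplices (16): [0,2,3], [0,2,7], [0,3,5], [0,4,5], [0,4,6], [0,6,7], [1,2,3], [1,2,6], [1,3,4], [1,4,6], [2,5,6], [2,5,7], [3,4,7], [3,5,6], [3,6,7], [4,5,7]

giving chain groups C_0 ≅ Z^8, C_1 ≅ Z^24, C_2 ≅ Z^16.

∂_1: C_1 → C_0 maps an edge to its endpoints' difference, ∂[p,q] = q − p.
This gives a 8×24 integer matrix of rank 7; reducing to Smith normal form yields diagonal entries (1,1,1,1,1,1,1).

Boundary ∂_2: C_2 → C_1 maps a triangle to the signed sum of its edges. For instance
  ∂[3,6,7] = [6,7] − [3,7] + [3,6],
  ∂[0,2,7] = [2,7] − [0,7] + [0,2].
The resulting 24×16 matrix has rank 15, and its Smith normal form has invariant factors (1,1,1,1,1,1,1,1,1,1,1,1,1,1,1).

Now H_k = ker ∂_k / im ∂_{k+1}, so:

  H_0: rank C_0 − rank ∂_1 = 8 − 7 = 1, and the invariant factors of ∂_1 are all 1, so H_0 = Z.
  H_1: rank ker ∂_1 − rank ∂_2 = (24 − 7) − 15 = 2, and the invariant factors of ∂_2 are all 1, so H_1 = Z^2.
  H_2: rank ker ∂_2 − rank ∂_3 = (16 − 15) − 0 = 1, and there is no ∂_3, so H_2 = Z.

As a check, the Euler characteristic is 8 − 24 + 16 = 0, which agrees with 1 − 2 + 1 = 0.
(K is a triangulation of the torus T^2.)

H_0 ≅ Z,  H_1 ≅ Z^2,  H_2 ≅ Z.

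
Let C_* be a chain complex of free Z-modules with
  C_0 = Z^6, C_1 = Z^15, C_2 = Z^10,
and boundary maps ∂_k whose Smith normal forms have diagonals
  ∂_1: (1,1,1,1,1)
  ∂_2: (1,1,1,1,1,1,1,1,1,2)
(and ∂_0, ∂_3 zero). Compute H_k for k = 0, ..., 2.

H_0: b_0 = 6 − 0 − 5 = 1; torsion from ∂_1 factors > 1: none. So H_0 ≅ Z.
H_1: b_1 = 15 − 5 − 10 = 0; torsion from ∂_2 factors > 1: [2]. So H_1 ≅ Z/2.
H_2: b_2 = 10 − 10 − 0 = 0; torsion from ∂_3 factors > 1: none. So H_2 ≅ 0.

H_0 ≅ Z,  H_1 ≅ Z/2,  H_2 = 0.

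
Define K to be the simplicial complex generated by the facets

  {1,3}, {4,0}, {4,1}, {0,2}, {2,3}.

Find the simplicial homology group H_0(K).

Fix the vertex order 0 < 1 < 2 < 3 < 4 and write every simplex with vertices in increasing order. Then dim K = 1 and the simplices of K are:

  0-simplices (5): [0], [1], [2], [3], [4]
  1-simplices (5): [0,2], [0,4], [1,3], [1,4], [2,3]

giving chain groups C_0 ≅ Z^5, C_1 ≅ Z^5.

∂_1: C_1 → C_0 is given by ∂[p,q] = [q] − [p].
The resulting 5×5 matrix has rank 4, and its Smith normal form has invariant factors (1,1,1,1).

From H_k ≅ ker(∂_k) / im(∂_{k+1}) we obtain:

  H_0: rank C_0 − rank ∂_1 = 5 − 4 = 1, and the invariant factors of ∂_1 are all 1, so H_0 = Z.

H_0 ≅ Z.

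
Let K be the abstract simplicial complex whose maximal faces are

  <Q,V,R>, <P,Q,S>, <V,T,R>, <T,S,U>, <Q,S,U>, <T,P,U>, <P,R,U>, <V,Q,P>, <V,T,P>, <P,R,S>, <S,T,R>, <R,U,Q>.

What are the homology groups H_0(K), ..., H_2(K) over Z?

H_0 ≅ Z,  H_1 ≅ Z/2Z,  H_2 = 0.

Fix the vertex order P < Q < R < S < T < U < V and write every simplex with vertices in increasing order. Then dim K = 2 and the simplices of K are:

  0-simplices (7): P, Q, R, S, T, U, V
  1-simplices (18): PQ, PR, PS, PT, PU, PV, QR, QS, QU, QV, RS, RT, RU, RV, ST, SU, TU, TV
  2-simplices (12): PQS, PQV, PRS, PRU, PTU, PTV, QRU, QRV, QSU, RST, RTV, STU

so the chain groups are C_0 ≅ Z^7, C_1 ≅ Z^18, C_2 ≅ Z^12.

The boundary map ∂_1: C_1 → C_0 is given by ∂[p,q] = [q] − [p]. For instance
  ∂QV = V − Q.
The 7×18 boundary matrix has rank 6 and Smith normal form diag(1,1,1,1,1,1).

The boundary map ∂_2: C_2 → C_1 acts by ∂[p,q,r] = [q,r] − [p,r] + [p,q]. For instance
  ∂QRU = RU − QU + QR,
  ∂PQS = QS − PS + PQ.
This gives a 18×12 integer matrix of rank 12; reducing to Smith normal form yields diagonal entries (1,1,1,1,1,1,1,1,1,1,1,2).

Computing H_k = (kernel of ∂_k) / (image of ∂_{k+1}):

  H_0: rank C_0 − rank ∂_1 = 7 − 6 = 1, and the invariant factors of ∂_1 are all 1, so H_0 ≅ Z.
  H_1: rank ker ∂_1 − rank ∂_2 = (18 − 6) − 12 = 0, and ∂_2 has invariant factor 2 > 1, so H_1 ≅ Z/2Z.
  H_2: rank ker ∂_2 − rank ∂_3 = (12 − 12) − 0 = 0, and there is no ∂_3, so H_2 ≅ 0.

(K is a triangulation of the real projective plane RP^2.)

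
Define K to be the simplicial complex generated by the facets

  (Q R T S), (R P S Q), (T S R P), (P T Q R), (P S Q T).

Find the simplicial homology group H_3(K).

K has 5 vertices, 10 edges, 10 triangles, 5 3-simplices.
rank ∂_3 = 4, rank ∂_4 = 0 ⇒ b_3 = 5 − 4 − 0 = 1. So H_3 ≅ Z.

H_3 ≅ Z.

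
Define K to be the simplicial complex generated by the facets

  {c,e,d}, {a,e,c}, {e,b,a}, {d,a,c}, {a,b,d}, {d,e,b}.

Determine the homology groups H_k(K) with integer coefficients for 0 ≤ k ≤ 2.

K has 5 vertices, 9 edges, 6 triangles.
rank ∂_0 = 0, rank ∂_1 = 4 ⇒ b_0 = 5 − 0 − 4 = 1; all invariant factors of ∂_1 are 1 so no torsion. So H_0 = Z.
rank ∂_1 = 4, rank ∂_2 = 5 ⇒ b_1 = 9 − 4 − 5 = 0; all invariant factors of ∂_2 are 1 so no torsion. So H_1 = 0.
rank ∂_2 = 5, rank ∂_3 = 0 ⇒ b_2 = 6 − 5 − 0 = 1. So H_2 = Z.

H_0 ≅ Z,  H_1 = 0,  H_2 ≅ Z.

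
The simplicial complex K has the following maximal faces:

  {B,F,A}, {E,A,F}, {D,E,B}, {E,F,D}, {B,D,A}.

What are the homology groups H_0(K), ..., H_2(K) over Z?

Fix the vertex order A < B < D < E < F and write every simplex with vertices in increasing order. Then dim K = 2 and the simplices of K are:

  0-simplices (5): A, B, D, E, F
  1-simplices (10): AB, AD, AE, AF, BD, BE, BF, DE, DF, EF
  2-simplices (5): ABD, ABF, AEF, BDE, DEF

Hence C_0 ≅ Z^5, C_1 ≅ Z^10, C_2 ≅ Z^5.

The boundary map ∂_1: C_1 → C_0 is given by ∂[p,q] = [q] − [p]. For instance
  ∂DF = F − D.
The 5×10 boundary matrix has rank 4 and Smith normal form diag(1,1,1,1).

Boundary ∂_2: C_2 → C_1 maps a triangle to the signed sum of its edges. For instance
  ∂ABD = BD − AD + AB,
  ∂ABF = BF − AF + AB.
As a 10×5 matrix over Z this has rank 5, with invariant factors (1,1,1,1,1).

From H_k ≅ ker(∂_k) / im(∂_{k+1}) we obtain:

  H_0: rank C_0 − rank ∂_1 = 5 − 4 = 1, and the invariant factors of ∂_1 are all 1, so H_0 ≅ Z.
  H_1: rank ker ∂_1 − rank ∂_2 = (10 − 4) − 5 = 1, and the invariant factors of ∂_2 are all 1, so H_1 ≅ Z.
  H_2: rank ker ∂_2 − rank ∂_3 = (5 − 5) − 0 = 0, and there is no ∂_3, so H_2 ≅ 0.

As a check, the Euler characteristic is 5 − 10 + 5 = 0, which agrees with 1 − 1 + 0 = 0.

H_0 ≅ Z,  H_1 ≅ Z,  H_2 = 0.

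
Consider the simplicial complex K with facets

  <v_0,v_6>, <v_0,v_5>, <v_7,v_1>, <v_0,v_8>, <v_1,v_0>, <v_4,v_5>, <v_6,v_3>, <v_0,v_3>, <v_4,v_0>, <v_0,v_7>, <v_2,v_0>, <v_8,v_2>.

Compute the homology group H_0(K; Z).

H_0 ≅ Z.

Fix the vertex order v_0 < v_1 < v_2 < v_3 < v_4 < v_5 < v_6 < v_7 < v_8 and write every simplex with vertices in increasing order. Then dim K = 1 and the simplices of K are:

  0-simplices (9): [v_0], [v_1], [v_2], [v_3], [v_4], [v_5], [v_6], [v_7], [v_8]
  1-simplices (12): [v_0,v_1], [v_0,v_2], [v_0,v_3], [v_0,v_4], [v_0,v_5], [v_0,v_6], [v_0,v_7], [v_0,v_8], [v_1,v_7], [v_2,v_8], [v_3,v_6], [v_4,v_5]

giving chain groups C_0 ≅ Z^9, C_1 ≅ Z^12.

Boundary ∂_1: C_1 → C_0 is given by ∂[p,q] = [q] − [p].
The resulting 9×12 matrix has rank 8, and its Smith normal form has invariant factors (1,1,1,1,1,1,1,1).

Reading off H_k = ker ∂_k / im ∂_{k+1}:

  H_0: rank C_0 − rank ∂_1 = 9 − 8 = 1, and the invariant factors of ∂_1 are all 1, so H_0 = Z.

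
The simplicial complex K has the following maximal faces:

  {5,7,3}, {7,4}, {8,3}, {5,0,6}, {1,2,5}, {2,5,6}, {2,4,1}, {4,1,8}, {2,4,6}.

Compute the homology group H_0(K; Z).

Fix the vertex order 0 < 1 < 2 < 3 < 4 < 5 < 6 < 7 < 8 and write every simplex with vertices in increasing order. Then dim K = 2 and the simplices of K are:

  0-simplices (9): [0], [1], [2], [3], [4], [5], [6], [7], [8]
  1-simplices (17): [0,5], [0,6], [1,2], [1,4], [1,5], [1,8], [2,4], [2,5], [2,6], [3,5], [3,7], [3,8], [4,6], [4,7], [4,8], [5,6], [5,7]
  2-simplices (7): [0,5,6], [1,2,4], [1,2,5], [1,4,8], [2,4,6], [2,5,6], [3,5,7]

so the chain groups are C_0 ≅ Z^9, C_1 ≅ Z^17, C_2 ≅ Z^7.

The boundary map ∂_1: C_1 → C_0 sends each edge [p,q] (with p < q) to q − p.
The 9×17 boundary matrix has rank 8 and Smith normal form diag(1,1,1,1,1,1,1,1).

∂_2: C_2 → C_1 maps a triangle to the signed sum of its edges. For instance
  ∂[3,5,7] = [5,7] − [3,7] + [3,5],
  ∂[1,2,5] = [2,5] − [1,5] + [1,2].
The resulting 17×7 matrix has rank 7, and its Smith normal form has invariant factors (1,1,1,1,1,1,1).

Reading off H_k = ker ∂_k / im ∂_{k+1}:

  H_0: rank C_0 − rank ∂_1 = 9 − 8 = 1, and the invariant factors of ∂_1 are all 1, so H_0 = Z.

H_0 ≅ Z.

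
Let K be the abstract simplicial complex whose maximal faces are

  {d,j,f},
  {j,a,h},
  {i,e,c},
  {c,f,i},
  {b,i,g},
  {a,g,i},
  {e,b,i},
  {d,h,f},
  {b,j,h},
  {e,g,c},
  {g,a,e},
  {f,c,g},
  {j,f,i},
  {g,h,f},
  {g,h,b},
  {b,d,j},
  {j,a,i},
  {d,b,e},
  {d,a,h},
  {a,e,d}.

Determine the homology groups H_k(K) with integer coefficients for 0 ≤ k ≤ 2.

We work with the vertex ordering a < b < c < d < e < f < g < h < i < j. The simplices of K, each written with vertices in increasing order, are:

  0-simplices (10): a, b, c, d, e, f, g, h, i, j
  1-simplices (30): ad, ae, ag, ah, ai, aj, bd, be, bg, bh, bi, bj, ce, cf, cg, ci, de, df, dh, dj, eg, ei, fg, fh, fi, fj, gh, gi, hj, ij
  2-simplices (20): ade, adh, aeg, agi, ahj, aij, bde, bdj, bei, bgh, bgi, bhj, ceg, cei, cfg, cfi, dfh, dfj, fgh, fij

Hence C_0 ≅ Z^10, C_1 ≅ Z^30, C_2 ≅ Z^20.

The boundary map ∂_1: C_1 → C_0 maps an edge to its endpoints' difference, ∂[p,q] = q − p. For instance
  ∂eg = g − e.
As a 10×30 matrix over Z this has rank 9, with invariant factors (1,1,1,1,1,1,1,1,1).

The boundary map ∂_2: C_2 → C_1 sends each 2-simplex [p,q,r] to [q,r] − [p,r] + [p,q]. For instance
  ∂fij = ij − fj + fi,
  ∂agi = gi − ai + ag.
The resulting 30×20 matrix has rank 20, and its Smith normal form has invariant factors (1,1,1,1,1,1,1,1,1,1,1,1,1,1,1,1,1,1,1,2).

From H_k ≅ ker(∂_k) / im(∂_{k+1}) we obtain:

  H_0: rank C_0 − rank ∂_1 = 10 − 9 = 1, and the invariant factors of ∂_1 are all 1, so H_0 = Z.
  H_1: rank ker ∂_1 − rank ∂_2 = (30 − 9) − 20 = 1, and ∂_2 has invariant factor 2 > 1, so H_1 = Z ⊕ Z_2.
  H_2: rank ker ∂_2 − rank ∂_3 = (20 − 20) − 0 = 0, and there is no ∂_3, so H_2 = 0.

As a check, the Euler characteristic is 10 − 30 + 20 = 0, which agrees with 1 − 1 + 0 = 0.

H_0 = Z,  H_1 = Z ⊕ Z_2,  H_2 = 0.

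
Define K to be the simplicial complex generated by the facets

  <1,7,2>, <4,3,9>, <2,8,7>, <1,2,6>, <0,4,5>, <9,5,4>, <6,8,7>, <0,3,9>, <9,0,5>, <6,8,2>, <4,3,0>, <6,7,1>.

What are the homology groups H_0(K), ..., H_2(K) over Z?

Fix the vertex order 0 < 1 < 2 < 3 < 4 < 5 < 6 < 7 < 8 < 9 and write every simplex with vertices in increasing order. Then dim K = 2 and the simplices of K are:

  0-simplices (10): [0], [1], [2], [3], [4], [5], [6], [7], [8], [9]
  1-simplices (18): [0,3], [0,4], [0,5], [0,9], [1,2], [1,6], [1,7], [2,6], [2,7], [2,8], [3,4], [3,9], [4,5], [4,9], [5,9], [6,7], [6,8], [7,8]
  2-simplices (12): [0,3,4], [0,3,9], [0,4,5], [0,5,9], [1,2,6], [1,2,7], [1,6,7], [2,6,8], [2,7,8], [3,4,9], [4,5,9], [6,7,8]

Hence C_0 ≅ Z^10, C_1 ≅ Z^18, C_2 ≅ Z^12.

∂_1: C_1 → C_0 is given by ∂[p,q] = [q] − [p].
This gives a 10×18 integer matrix of rank 8; reducing to Smith normal form yields diagonal entries (1,1,1,1,1,1,1,1).

The boundary map ∂_2: C_2 → C_1 sends each 2-simplex [p,q,r] to [q,r] − [p,r] + [p,q]. For instance
  ∂[0,4,5] = [4,5] − [0,5] + [0,4],
  ∂[1,6,7] = [6,7] − [1,7] + [1,6].
The resulting 18×12 matrix has rank 10, and its Smith normal form has invariant factors (1,1,1,1,1,1,1,1,1,1).

Reading off H_k = ker ∂_k / im ∂_{k+1}:

  H_0: rank C_0 − rank ∂_1 = 10 − 8 = 2, and the invariant factors of ∂_1 are all 1, so H_0 ≅ Z^2.
  H_1: rank ker ∂_1 − rank ∂_2 = (18 − 8) − 10 = 0, and the invariant factors of ∂_2 are all 1, so H_1 ≅ 0.
  H_2: rank ker ∂_2 − rank ∂_3 = (12 − 10) − 0 = 2, and there is no ∂_3, so H_2 ≅ Z^2.

H_0 ≅ Z^2,  H_1 = 0,  H_2 ≅ Z^2.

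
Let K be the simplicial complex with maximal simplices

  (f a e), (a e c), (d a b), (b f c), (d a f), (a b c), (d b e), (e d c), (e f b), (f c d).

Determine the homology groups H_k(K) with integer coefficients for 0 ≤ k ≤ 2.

H_0 = Z,  H_1 = Z/2,  H_2 = 0.

Order the vertices as a < b < c < d < e < f. Listing each simplex with vertices in this order, K has dimension 2 with simplices:

  0-simplices (6): a, b, c, d, e, f
  1-simplices (15): ab, ac, ad, ae, af, bc, bd, be, bf, cd, ce, cf, de, df, ef
  2-simplices (10): abc, abd, ace, adf, aef, bcf, bde, bef, cde, cdf

Hence C_0 ≅ Z^6, C_1 ≅ Z^15, C_2 ≅ Z^10.

∂_1: C_1 → C_0 maps an edge to its endpoints' difference, ∂[p,q] = q − p. For instance
  ∂ef = f − e.
The resulting 6×15 matrix has rank 5, and its Smith normal form has invariant factors (1,1,1,1,1).

Boundary ∂_2: C_2 → C_1 sends each 2-simplex [p,q,r] to [q,r] − [p,r] + [p,q]. For instance
  ∂cde = de − ce + cd,
  ∂cdf = df − cf + cd.
The resulting 15×10 matrix has rank 10, and its Smith normal form has invariant factors (1,1,1,1,1,1,1,1,1,2).

Now H_k = ker ∂_k / im ∂_{k+1}, so:

  H_0: rank C_0 − rank ∂_1 = 6 − 5 = 1, and the invariant factors of ∂_1 are all 1, so H_0 ≅ Z.
  H_1: rank ker ∂_1 − rank ∂_2 = (15 − 5) − 10 = 0, and ∂_2 has invariant factor 2 > 1, so H_1 ≅ Z/2.
  H_2: rank ker ∂_2 − rank ∂_3 = (10 − 10) − 0 = 0, and there is no ∂_3, so H_2 ≅ 0.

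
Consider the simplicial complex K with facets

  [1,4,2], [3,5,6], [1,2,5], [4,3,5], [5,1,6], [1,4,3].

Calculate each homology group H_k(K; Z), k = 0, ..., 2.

H_0 ≅ Z,  H_1 ≅ Z,  H_2 = 0.

We work with the vertex ordering 1 < 2 < 3 < 4 < 5 < 6. The simplices of K, each written with vertices in increasing order, are:

  0-simplices (6): [1], [2], [3], [4], [5], [6]
  1-simplices (12): [1,2], [1,3], [1,4], [1,5], [1,6], [2,4], [2,5], [3,4], [3,5], [3,6], [4,5], [5,6]
  2-simplices (6): [1,2,4], [1,2,5], [1,3,4], [1,5,6], [3,4,5], [3,5,6]

Hence C_0 ≅ Z^6, C_1 ≅ Z^12, C_2 ≅ Z^6.

∂_1: C_1 → C_0 sends each edge [p,q] (with p < q) to q − p. For instance
  ∂[3,6] = [6] − [3].
This gives a 6×12 integer matrix of rank 5; reducing to Smith normal form yields diagonal entries (1,1,1,1,1).

The boundary map ∂_2: C_2 → C_1 sends each 2-simplex [p,q,r] to [q,r] − [p,r] + [p,q]. For instance
  ∂[3,5,6] = [5,6] − [3,6] + [3,5],
  ∂[1,2,5] = [2,5] − [1,5] + [1,2].
As a 12×6 matrix over Z this has rank 6, with invariant factors (1,1,1,1,1,1).

Computing H_k = (kernel of ∂_k) / (image of ∂_{k+1}):

  H_0: rank C_0 − rank ∂_1 = 6 − 5 = 1, and the invariant factors of ∂_1 are all 1, so H_0 = Z.
  H_1: rank ker ∂_1 − rank ∂_2 = (12 − 5) − 6 = 1, and the invariant factors of ∂_2 are all 1, so H_1 = Z.
  H_2: rank ker ∂_2 − rank ∂_3 = (6 − 6) − 0 = 0, and there is no ∂_3, so H_2 = 0.

As a check, the Euler characteristic is 6 − 12 + 6 = 0, which agrees with 1 − 1 + 0 = 0.
(K is a triangulation of the cylinder S^1 x I.)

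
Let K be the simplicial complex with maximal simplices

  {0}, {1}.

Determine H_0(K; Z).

Fix the vertex order 0 < 1 and write every simplex with vertices in increasing order. Then dim K = 0 and the simplices of K are:

  0-simplices (2): [0], [1]

Hence C_0 ≅ Z^2.

Now H_k = ker ∂_k / im ∂_{k+1}, so:

  H_0: rank C_0 − rank ∂_1 = 2 − 0 = 2, and there is no ∂_1, so H_0 ≅ Z^2.

H_0 ≅ Z^2.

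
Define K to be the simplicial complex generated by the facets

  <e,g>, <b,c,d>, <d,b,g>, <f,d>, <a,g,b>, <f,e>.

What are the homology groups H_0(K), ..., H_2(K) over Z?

Fix the vertex order a < b < c < d < e < f < g and write every simplex with vertices in increasing order. Then dim K = 2 and the simplices of K are:

  0-simplices (7): a, b, c, d, e, f, g
  1-simplices (10): ab, ag, bc, bd, bg, cd, df, dg, ef, eg
  2-simplices (3): abg, bcd, bdg

giving chain groups C_0 ≅ Z^7, C_1 ≅ Z^10, C_2 ≅ Z^3.

Boundary ∂_1: C_1 → C_0 sends each edge [p,q] (with p < q) to q − p. For instance
  ∂bd = d − b.
As a 7×10 matrix over Z this has rank 6, with invariant factors (1,1,1,1,1,1).

Boundary ∂_2: C_2 → C_1 acts by ∂[p,q,r] = [q,r] − [p,r] + [p,q]. For instance
  ∂bcd = cd − bd + bc,
  ∂abg = bg − ag + ab.
The 10×3 boundary matrix has rank 3 and Smith normal form diag(1,1,1).

From H_k ≅ ker(∂_k) / im(∂_{k+1}) we obtain:

  H_0: rank C_0 − rank ∂_1 = 7 − 6 = 1, and the invariant factors of ∂_1 are all 1, so H_0 = Z.
  H_1: rank ker ∂_1 − rank ∂_2 = (10 − 6) − 3 = 1, and the invariant factors of ∂_2 are all 1, so H_1 = Z.
  H_2: rank ker ∂_2 − rank ∂_3 = (3 − 3) − 0 = 0, and there is no ∂_3, so H_2 = 0.

As a check, the Euler characteristic is 7 − 10 + 3 = 0, which agrees with 1 − 1 + 0 = 0.

H_0 ≅ Z,  H_1 ≅ Z,  H_2 = 0.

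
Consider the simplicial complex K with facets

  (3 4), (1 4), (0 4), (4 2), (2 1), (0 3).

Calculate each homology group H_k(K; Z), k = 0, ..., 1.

H_0 = Z,  H_1 = Z^2.

Take the total order 0 < 1 < 2 < 3 < 4 on the vertex set. Then K (dimension 1) consists of the simplices:

  0-simplices (5): [0], [1], [2], [3], [4]
  1-simplices (6): [0,3], [0,4], [1,2], [1,4], [2,4], [3,4]

giving chain groups C_0 ≅ Z^5, C_1 ≅ Z^6.

∂_1: C_1 → C_0 sends each edge [p,q] (with p < q) to q − p. For instance
  ∂[1,4] = [4] − [1].
The resulting 5×6 matrix has rank 4, and its Smith normal form has invariant factors (1,1,1,1).

Computing H_k = (kernel of ∂_k) / (image of ∂_{k+1}):

  H_0: rank C_0 − rank ∂_1 = 5 − 4 = 1, and the invariant factors of ∂_1 are all 1, so H_0 = Z.
  H_1: rank ker ∂_1 − rank ∂_2 = (6 − 4) − 0 = 2, and there is no ∂_2, so H_1 = Z^2.

As a check, the Euler characteristic is 5 − 6 = -1, which agrees with 1 − 2 = -1.
(K is a triangulation of a wedge of 2 circles.)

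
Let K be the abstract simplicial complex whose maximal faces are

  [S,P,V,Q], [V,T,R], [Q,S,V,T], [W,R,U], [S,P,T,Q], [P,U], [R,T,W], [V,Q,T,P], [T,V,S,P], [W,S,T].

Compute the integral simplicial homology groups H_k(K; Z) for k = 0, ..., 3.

H_0 ≅ Z,  H_1 ≅ Z,  H_2 = 0,  H_3 ≅ Z.

We work with the vertex ordering P < Q < R < S < T < U < V < W. The simplices of K, each written with vertices in increasing order, are:

  0-simplices (8): P, Q, R, S, T, U, V, W
  1-simplices (18): PQ, PS, PT, PU, PV, QS, QT, QV, RT, RU, RV, RW, ST, SV, SW, TV, TW, UW
  2-simplices (14): PQS, PQT, PQV, PST, PSV, PTV, QST, QSV, QTV, RTV, RTW, RUW, STV, STW
  3-simplices (5): PQST, PQSV, PQTV, PSTV, QSTV

giving chain groups C_0 ≅ Z^8, C_1 ≅ Z^18, C_2 ≅ Z^14, C_3 ≅ Z^5.

Boundary ∂_1: C_1 → C_0 sends each edge [p,q] (with p < q) to q − p. For instance
  ∂TV = V − T.
This gives a 8×18 integer matrix of rank 7; reducing to Smith normal form yields diagonal entries (1,1,1,1,1,1,1).

∂_2: C_2 → C_1 sends each 2-simplex [p,q,r] to [q,r] − [p,r] + [p,q]. For instance
  ∂QTV = TV − QV + QT,
  ∂RTV = TV − RV + RT.
The resulting 18×14 matrix has rank 10, and its Smith normal form has invariant factors (1,1,1,1,1,1,1,1,1,1).

The boundary map ∂_3: C_3 → C_2 sends each 3-simplex σ to the alternating sum Σ_i (−1)^i (σ with its i-th vertex removed). For instance
  ∂PQSV = QSV − PSV + PQV − PQS,
  ∂PQST = QST − PST + PQT − PQS.
As a 14×5 matrix over Z this has rank 4, with invariant factors (1,1,1,1).

Reading off H_k = ker ∂_k / im ∂_{k+1}:

  H_0: rank C_0 − rank ∂_1 = 8 − 7 = 1, and the invariant factors of ∂_1 are all 1, so H_0 ≅ Z.
  H_1: rank ker ∂_1 − rank ∂_2 = (18 − 7) − 10 = 1, and the invariant factors of ∂_2 are all 1, so H_1 ≅ Z.
  H_2: rank ker ∂_2 − rank ∂_3 = (14 − 10) − 4 = 0, and the invariant factors of ∂_3 are all 1, so H_2 ≅ 0.
  H_3: rank ker ∂_3 − rank ∂_4 = (5 − 4) − 0 = 1, and there is no ∂_4, so H_3 ≅ Z.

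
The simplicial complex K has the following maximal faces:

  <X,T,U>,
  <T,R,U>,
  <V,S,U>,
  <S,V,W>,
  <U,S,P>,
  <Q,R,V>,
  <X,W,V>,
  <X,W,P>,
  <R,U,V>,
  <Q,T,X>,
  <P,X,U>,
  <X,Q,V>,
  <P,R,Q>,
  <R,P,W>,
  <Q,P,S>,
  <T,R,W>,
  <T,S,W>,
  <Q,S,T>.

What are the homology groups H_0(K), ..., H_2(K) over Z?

H_0 = Z,  H_1 = Z^2,  H_2 = Z.

Fix the vertex order P < Q < R < S < T < U < V < W < X and write every simplex with vertices in increasing order. Then dim K = 2 and the simplices of K are:

  0-simplices (9): P, Q, R, S, T, U, V, W, X
  1-simplices (27): PQ, PR, PS, PU, PW, PX, QR, QS, QT, QV, QX, RT, RU, RV, RW, ST, SU, SV, SW, TU, TW, TX, UV, UX, VW, VX, WX
  2-simplices (18): PQR, PQS, PRW, PSU, PUX, PWX, QRV, QST, QTX, QVX, RTU, RTW, RUV, STW, SUV, SVW, TUX, VWX

giving chain groups C_0 ≅ Z^9, C_1 ≅ Z^27, C_2 ≅ Z^18.

The boundary map ∂_1: C_1 → C_0 maps an edge to its endpoints' difference, ∂[p,q] = q − p.
This gives a 9×27 integer matrix of rank 8; reducing to Smith normal form yields diagonal entries (1,1,1,1,1,1,1,1).

Boundary ∂_2: C_2 → C_1 sends each 2-simplex [p,q,r] to [q,r] − [p,r] + [p,q]. For instance
  ∂RTU = TU − RU + RT,
  ∂RUV = UV − RV + RU.
The resulting 27×18 matrix has rank 17, and its Smith normal form has invariant factors (1,1,1,1,1,1,1,1,1,1,1,1,1,1,1,1,1).

From H_k ≅ ker(∂_k) / im(∂_{k+1}) we obtain:

  H_0: rank C_0 − rank ∂_1 = 9 − 8 = 1, and the invariant factors of ∂_1 are all 1, so H_0 ≅ Z.
  H_1: rank ker ∂_1 − rank ∂_2 = (27 − 8) − 17 = 2, and the invariant factors of ∂_2 are all 1, so H_1 ≅ Z^2.
  H_2: rank ker ∂_2 − rank ∂_3 = (18 − 17) − 0 = 1, and there is no ∂_3, so H_2 ≅ Z.

(K is a triangulation of the torus T^2.)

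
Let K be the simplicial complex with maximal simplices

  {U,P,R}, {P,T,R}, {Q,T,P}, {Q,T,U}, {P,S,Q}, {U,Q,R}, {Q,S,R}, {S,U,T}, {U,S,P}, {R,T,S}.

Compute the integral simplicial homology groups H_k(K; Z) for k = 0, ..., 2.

Order the vertices as P < Q < R < S < T < U. Listing each simplex with vertices in this order, K has dimension 2 with simplices:

  0-simplices (6): P, Q, R, S, T, U
  1-simplices (15): PQ, PR, PS, PT, PU, QR, QS, QT, QU, RS, RT, RU, ST, SU, TU
  2-simplices (10): PQS, PQT, PRT, PRU, PSU, QRS, QRU, QTU, RST, STU

Hence C_0 ≅ Z^6, C_1 ≅ Z^15, C_2 ≅ Z^10.

∂_1: C_1 → C_0 is given by ∂[p,q] = [q] − [p]. For instance
  ∂SU = U − S.
The resulting 6×15 matrix has rank 5, and its Smith normal form has invariant factors (1,1,1,1,1).

The boundary map ∂_2: C_2 → C_1 maps a triangle to the signed sum of its edges. For instance
  ∂STU = TU − SU + ST,
  ∂PSU = SU − PU + PS.
The 15×10 boundary matrix has rank 10 and Smith normal form diag(1,1,1,1,1,1,1,1,1,2).

Reading off H_k = ker ∂_k / im ∂_{k+1}:

  H_0: rank C_0 − rank ∂_1 = 6 − 5 = 1, and the invariant factors of ∂_1 are all 1, so H_0 ≅ Z.
  H_1: rank ker ∂_1 − rank ∂_2 = (15 − 5) − 10 = 0, and ∂_2 has invariant factor 2 > 1, so H_1 ≅ Z/2Z.
  H_2: rank ker ∂_2 − rank ∂_3 = (10 − 10) − 0 = 0, and there is no ∂_3, so H_2 ≅ 0.

H_0 ≅ Z,  H_1 ≅ Z/2Z,  H_2 = 0.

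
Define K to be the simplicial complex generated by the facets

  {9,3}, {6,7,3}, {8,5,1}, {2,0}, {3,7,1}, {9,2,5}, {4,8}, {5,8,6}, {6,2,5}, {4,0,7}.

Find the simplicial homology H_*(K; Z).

H_0 ≅ Z,  H_1 ≅ Z^4,  H_2 = 0.

We work with the vertex ordering 0 < 1 < 2 < 3 < 4 < 5 < 6 < 7 < 8 < 9. The simplices of K, each written with vertices in increasing order, are:

  0-simplices (10): [0], [1], [2], [3], [4], [5], [6], [7], [8], [9]
  1-simplices (20): [0,2], [0,4], [0,7], [1,3], [1,5], [1,7], [1,8], [2,5], [2,6], [2,9], [3,6], [3,7], [3,9], [4,7], [4,8], [5,6], [5,8], [5,9], [6,7], [6,8]
  2-simplices (7): [0,4,7], [1,3,7], [1,5,8], [2,5,6], [2,5,9], [3,6,7], [5,6,8]

giving chain groups C_0 ≅ Z^10, C_1 ≅ Z^20, C_2 ≅ Z^7.

The boundary map ∂_1: C_1 → C_0 sends each edge [p,q] (with p < q) to q − p. For instance
  ∂[3,7] = [7] − [3].
The 10×20 boundary matrix has rank 9 and Smith normal form diag(1,1,1,1,1,1,1,1,1).

Boundary ∂_2: C_2 → C_1 maps a triangle to the signed sum of its edges. For instance
  ∂[2,5,9] = [5,9] − [2,9] + [2,5],
  ∂[1,5,8] = [5,8] − [1,8] + [1,5].
The 20×7 boundary matrix has rank 7 and Smith normal form diag(1,1,1,1,1,1,1).

From H_k ≅ ker(∂_k) / im(∂_{k+1}) we obtain:

  H_0: rank C_0 − rank ∂_1 = 10 − 9 = 1, and the invariant factors of ∂_1 are all 1, so H_0 = Z.
  H_1: rank ker ∂_1 − rank ∂_2 = (20 − 9) − 7 = 4, and the invariant factors of ∂_2 are all 1, so H_1 = Z^4.
  H_2: rank ker ∂_2 − rank ∂_3 = (7 − 7) − 0 = 0, and there is no ∂_3, so H_2 = 0.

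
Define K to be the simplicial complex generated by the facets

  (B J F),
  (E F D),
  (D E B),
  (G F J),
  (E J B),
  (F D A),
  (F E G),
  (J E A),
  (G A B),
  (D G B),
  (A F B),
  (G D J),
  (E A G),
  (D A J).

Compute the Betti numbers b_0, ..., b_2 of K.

Take the total order A < B < D < E < F < G < J on the vertex set. Then K (dimension 2) consists of the simplices:

  0-simplices (7): A, B, D, E, F, G, J
  1-simplices (21): AB, AD, AE, AF, AG, AJ, BD, BE, BF, BG, BJ, DE, DF, DG, DJ, EF, EG, EJ, FG, FJ, GJ
  2-simplices (14): ABF, ABG, ADF, ADJ, AEG, AEJ, BDE, BDG, BEJ, BFJ, DEF, DGJ, EFG, FGJ

Hence C_0 ≅ Z^7, C_1 ≅ Z^21, C_2 ≅ Z^14.

∂_1: C_1 → C_0 sends each edge [p,q] (with p < q) to q − p.
As a 7×21 matrix over Z this has rank 6, with invariant factors (1,1,1,1,1,1).

The boundary map ∂_2: C_2 → C_1 sends each 2-simplex [p,q,r] to [q,r] − [p,r] + [p,q]. For instance
  ∂ADF = DF − AF + AD,
  ∂ABF = BF − AF + AB.
As a 21×14 matrix over Z this has rank 13, with invariant factors (1,1,1,1,1,1,1,1,1,1,1,1,1).

Computing H_k = (kernel of ∂_k) / (image of ∂_{k+1}):

  H_0: rank C_0 − rank ∂_1 = 7 − 6 = 1, and the invariant factors of ∂_1 are all 1, so H_0 ≅ Z.
  H_1: rank ker ∂_1 − rank ∂_2 = (21 − 6) − 13 = 2, and the invariant factors of ∂_2 are all 1, so H_1 ≅ Z^2.
  H_2: rank ker ∂_2 − rank ∂_3 = (14 − 13) − 0 = 1, and there is no ∂_3, so H_2 ≅ Z.

Hence the Betti numbers are b_0 = 1, b_1 = 2, b_2 = 1.

b_0 = 1, b_1 = 2, b_2 = 1.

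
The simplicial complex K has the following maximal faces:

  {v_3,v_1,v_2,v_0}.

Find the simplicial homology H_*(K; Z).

Fix the vertex order v_0 < v_1 < v_2 < v_3 and write every simplex with vertices in increasing order. Then dim K = 3 and the simplices of K are:

  0-simplices (4): [v_0], [v_1], [v_2], [v_3]
  1-simplices (6): [v_0,v_1], [v_0,v_2], [v_0,v_3], [v_1,v_2], [v_1,v_3], [v_2,v_3]
  2-simplices (4): [v_0,v_1,v_2], [v_0,v_1,v_3], [v_0,v_2,v_3], [v_1,v_2,v_3]
  3-simplices (1): [v_0,v_1,v_2,v_3]

so the chain groups are C_0 ≅ Z^4, C_1 ≅ Z^6, C_2 ≅ Z^4, C_3 ≅ Z^1.

∂_1: C_1 → C_0 maps an edge to its endpoints' difference, ∂[p,q] = q − p. For instance
  ∂[v_0,v_2] = [v_2] − [v_0].
The resulting 4×6 matrix has rank 3, and its Smith normal form has invariant factors (1,1,1).

∂_2: C_2 → C_1 sends each 2-simplex [p,q,r] to [q,r] − [p,r] + [p,q]. For instance
  ∂[v_0,v_1,v_2] = [v_1,v_2] − [v_0,v_2] + [v_0,v_1],
  ∂[v_1,v_2,v_3] = [v_2,v_3] − [v_1,v_3] + [v_1,v_2].
This gives a 6×4 integer matrix of rank 3; reducing to Smith normal form yields diagonal entries (1,1,1).

The boundary map ∂_3: C_3 → C_2 sends each 3-simplex σ to the alternating sum Σ_i (−1)^i (σ with its i-th vertex removed). For instance
  ∂[v_0,v_1,v_2,v_3] = [v_1,v_2,v_3] − [v_0,v_2,v_3] + [v_0,v_1,v_3] − [v_0,v_1,v_2].
The 4×1 boundary matrix has rank 1 and Smith normal form diag(1).

Now H_k = ker ∂_k / im ∂_{k+1}, so:

  H_0: rank C_0 − rank ∂_1 = 4 − 3 = 1, and the invariant factors of ∂_1 are all 1, so H_0 = Z.
  H_1: rank ker ∂_1 − rank ∂_2 = (6 − 3) − 3 = 0, and the invariant factors of ∂_2 are all 1, so H_1 = 0.
  H_2: rank ker ∂_2 − rank ∂_3 = (4 − 3) − 1 = 0, and the invariant factors of ∂_3 are all 1, so H_2 = 0.
  H_3: rank ker ∂_3 − rank ∂_4 = (1 − 1) − 0 = 0, and there is no ∂_4, so H_3 = 0.

(K is a triangulation of the 3-simplex.)

H_0 ≅ Z,  H_1 = 0,  H_2 = 0,  H_3 = 0.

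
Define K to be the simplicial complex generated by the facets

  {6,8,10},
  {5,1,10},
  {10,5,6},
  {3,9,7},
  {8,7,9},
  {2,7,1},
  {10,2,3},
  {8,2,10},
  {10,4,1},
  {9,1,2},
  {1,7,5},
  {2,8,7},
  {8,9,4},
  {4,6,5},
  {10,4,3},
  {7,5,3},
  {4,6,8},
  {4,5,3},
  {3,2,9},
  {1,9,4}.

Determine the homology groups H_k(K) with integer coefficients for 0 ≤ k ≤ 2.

Order the vertices as 1 < 2 < 3 < 4 < 5 < 6 < 7 < 8 < 9 < 10. Listing each simplex with vertices in this order, K has dimension 2 with simplices:

  0-simplices (10): [1], [2], [3], [4], [5], [6], [7], [8], [9], [10]
  1-simplices (30): (30 of them)
  2-simplices (20): (20 of them)

so the chain groups are C_0 ≅ Z^10, C_1 ≅ Z^30, C_2 ≅ Z^20.

The boundary map ∂_1: C_1 → C_0 sends each edge [p,q] (with p < q) to q − p. For instance
  ∂[1,2] = [2] − [1].
This gives a 10×30 integer matrix of rank 9; reducing to Smith normal form yields diagonal entries (1,1,1,1,1,1,1,1,1).

∂_2: C_2 → C_1 acts by ∂[p,q,r] = [q,r] − [p,r] + [p,q]. For instance
  ∂[2,8,10] = [8,10] − [2,10] + [2,8],
  ∂[3,4,10] = [4,10] − [3,10] + [3,4].
The resulting 30×20 matrix has rank 20, and its Smith normal form has invariant factors (1,1,1,1,1,1,1,1,1,1,1,1,1,1,1,1,1,1,1,2).

Now H_k = ker ∂_k / im ∂_{k+1}, so:

  H_0: rank C_0 − rank ∂_1 = 10 − 9 = 1, and the invariant factors of ∂_1 are all 1, so H_0 = Z.
  H_1: rank ker ∂_1 − rank ∂_2 = (30 − 9) − 20 = 1, and ∂_2 has invariant factor 2 > 1, so H_1 = Z ⊕ Z/2Z.
  H_2: rank ker ∂_2 − rank ∂_3 = (20 − 20) − 0 = 0, and there is no ∂_3, so H_2 = 0.

H_0 ≅ Z,  H_1 ≅ Z ⊕ Z/2Z,  H_2 = 0.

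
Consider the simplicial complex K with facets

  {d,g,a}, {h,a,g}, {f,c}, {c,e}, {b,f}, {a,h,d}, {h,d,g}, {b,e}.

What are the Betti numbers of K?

b_0 = 2, b_1 = 1, b_2 = 1.

Take the total order a < b < c < d < e < f < g < h on the vertex set. Then K (dimension 2) consists of the simplices:

  0-simplices (8): a, b, c, d, e, f, g, h
  1-simplices (10): ad, ag, ah, be, bf, ce, cf, dg, dh, gh
  2-simplices (4): adg, adh, agh, dgh

so the chain groups are C_0 ≅ Z^8, C_1 ≅ Z^10, C_2 ≅ Z^4.

The boundary map ∂_1: C_1 → C_0 is given by ∂[p,q] = [q] − [p].
As a 8×10 matrix over Z this has rank 6, with invariant factors (1,1,1,1,1,1).

Boundary ∂_2: C_2 → C_1 sends each 2-simplex [p,q,r] to [q,r] − [p,r] + [p,q]. For instance
  ∂dgh = gh − dh + dg,
  ∂agh = gh − ah + ag.
The 10×4 boundary matrix has rank 3 and Smith normal form diag(1,1,1).

From H_k ≅ ker(∂_k) / im(∂_{k+1}) we obtain:

  H_0: rank C_0 − rank ∂_1 = 8 − 6 = 2, and the invariant factors of ∂_1 are all 1, so H_0 = Z^2.
  H_1: rank ker ∂_1 − rank ∂_2 = (10 − 6) − 3 = 1, and the invariant factors of ∂_2 are all 1, so H_1 = Z.
  H_2: rank ker ∂_2 − rank ∂_3 = (4 − 3) − 0 = 1, and there is no ∂_3, so H_2 = Z.

Hence the Betti numbers are b_0 = 2, b_1 = 1, b_2 = 1.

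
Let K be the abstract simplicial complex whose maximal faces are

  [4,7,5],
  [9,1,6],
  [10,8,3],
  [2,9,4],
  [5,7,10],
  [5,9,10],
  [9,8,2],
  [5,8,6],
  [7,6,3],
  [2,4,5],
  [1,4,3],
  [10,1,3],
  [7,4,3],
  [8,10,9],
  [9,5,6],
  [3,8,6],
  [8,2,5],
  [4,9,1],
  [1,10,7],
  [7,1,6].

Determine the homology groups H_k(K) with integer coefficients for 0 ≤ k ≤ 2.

We work with the vertex ordering 1 < 2 < 3 < 4 < 5 < 6 < 7 < 8 < 9 < 10. The simplices of K, each written with vertices in increasing order, are:

  0-simplices (10): [1], [2], [3], [4], [5], [6], [7], [8], [9], [10]
  1-simplices (30): (30 of them)
  2-simplices (20): (20 of them)

giving chain groups C_0 ≅ Z^10, C_1 ≅ Z^30, C_2 ≅ Z^20.

∂_1: C_1 → C_0 sends each edge [p,q] (with p < q) to q − p. For instance
  ∂[1,7] = [7] − [1].
As a 10×30 matrix over Z this has rank 9, with invariant factors (1,1,1,1,1,1,1,1,1).

The boundary map ∂_2: C_2 → C_1 sends each 2-simplex [p,q,r] to [q,r] − [p,r] + [p,q]. For instance
  ∂[5,9,10] = [9,10] − [5,10] + [5,9],
  ∂[1,6,7] = [6,7] − [1,7] + [1,6].
This gives a 30×20 integer matrix of rank 20; reducing to Smith normal form yields diagonal entries (1,1,1,1,1,1,1,1,1,1,1,1,1,1,1,1,1,1,1,2).

Reading off H_k = ker ∂_k / im ∂_{k+1}:

  H_0: rank C_0 − rank ∂_1 = 10 − 9 = 1, and the invariant factors of ∂_1 are all 1, so H_0 = Z.
  H_1: rank ker ∂_1 − rank ∂_2 = (30 − 9) − 20 = 1, and ∂_2 has invariant factor 2 > 1, so H_1 = Z × Z/2.
  H_2: rank ker ∂_2 − rank ∂_3 = (20 − 20) − 0 = 0, and there is no ∂_3, so H_2 = 0.

(K is a triangulation of the Klein bottle.)

H_0 ≅ Z,  H_1 ≅ Z × Z/2,  H_2 = 0.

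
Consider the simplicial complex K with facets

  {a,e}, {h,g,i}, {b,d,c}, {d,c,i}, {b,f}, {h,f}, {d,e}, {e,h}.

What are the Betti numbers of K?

Order the vertices as a < b < c < d < e < f < g < h < i. Listing each simplex with vertices in this order, K has dimension 2 with simplices:

  0-simplices (9): a, b, c, d, e, f, g, h, i
  1-simplices (13): ae, bc, bd, bf, cd, ci, de, di, eh, fh, gh, gi, hi
  2-simplices (3): bcd, cdi, ghi

Hence C_0 ≅ Z^9, C_1 ≅ Z^13, C_2 ≅ Z^3.

Boundary ∂_1: C_1 → C_0 maps an edge to its endpoints' difference, ∂[p,q] = q − p. For instance
  ∂gh = h − g.
This gives a 9×13 integer matrix of rank 8; reducing to Smith normal form yields diagonal entries (1,1,1,1,1,1,1,1).

∂_2: C_2 → C_1 maps a triangle to the signed sum of its edges. For instance
  ∂cdi = di − ci + cd,
  ∂ghi = hi − gi + gh.
The 13×3 boundary matrix has rank 3 and Smith normal form diag(1,1,1).

Reading off H_k = ker ∂_k / im ∂_{k+1}:

  H_0: rank C_0 − rank ∂_1 = 9 − 8 = 1, and the invariant factors of ∂_1 are all 1, so H_0 ≅ Z.
  H_1: rank ker ∂_1 − rank ∂_2 = (13 − 8) − 3 = 2, and the invariant factors of ∂_2 are all 1, so H_1 ≅ Z^2.
  H_2: rank ker ∂_2 − rank ∂_3 = (3 − 3) − 0 = 0, and there is no ∂_3, so H_2 ≅ 0.

As a check, the Euler characteristic is 9 − 13 + 3 = -1, which agrees with 1 − 2 + 0 = -1.

Hence the Betti numbers are b_0 = 1, b_1 = 2, b_2 = 0.

b_0 = 1, b_1 = 2, b_2 = 0.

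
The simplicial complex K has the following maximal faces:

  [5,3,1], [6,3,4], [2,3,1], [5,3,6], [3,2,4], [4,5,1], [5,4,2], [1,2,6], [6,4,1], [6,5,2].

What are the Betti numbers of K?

Fix the vertex order 1 < 2 < 3 < 4 < 5 < 6 and write every simplex with vertices in increasing order. Then dim K = 2 and the simplices of K are:

  0-simplices (6): [1], [2], [3], [4], [5], [6]
  1-simplices (15): [1,2], [1,3], [1,4], [1,5], [1,6], [2,3], [2,4], [2,5], [2,6], [3,4], [3,5], [3,6], [4,5], [4,6], [5,6]
  2-simplices (10): [1,2,3], [1,2,6], [1,3,5], [1,4,5], [1,4,6], [2,3,4], [2,4,5], [2,5,6], [3,4,6], [3,5,6]

giving chain groups C_0 ≅ Z^6, C_1 ≅ Z^15, C_2 ≅ Z^10.

Boundary ∂_1: C_1 → C_0 maps an edge to its endpoints' difference, ∂[p,q] = q − p. For instance
  ∂[1,5] = [5] − [1].
The 6×15 boundary matrix has rank 5 and Smith normal form diag(1,1,1,1,1).

Boundary ∂_2: C_2 → C_1 acts by ∂[p,q,r] = [q,r] − [p,r] + [p,q]. For instance
  ∂[2,5,6] = [5,6] − [2,6] + [2,5],
  ∂[1,3,5] = [3,5] − [1,5] + [1,3].
As a 15×10 matrix over Z this has rank 10, with invariant factors (1,1,1,1,1,1,1,1,1,2).

From H_k ≅ ker(∂_k) / im(∂_{k+1}) we obtain:

  H_0: rank C_0 − rank ∂_1 = 6 − 5 = 1, and the invariant factors of ∂_1 are all 1, so H_0 ≅ Z.
  H_1: rank ker ∂_1 − rank ∂_2 = (15 − 5) − 10 = 0, and ∂_2 has invariant factor 2 > 1, so H_1 ≅ Z/2Z.
  H_2: rank ker ∂_2 − rank ∂_3 = (10 − 10) − 0 = 0, and there is no ∂_3, so H_2 ≅ 0.

As a check, the Euler characteristic is 6 − 15 + 10 = 1, which agrees with 1 − 0 + 0 = 1.
(K is a triangulation of the real projective plane RP^2.)

Hence the Betti numbers are b_0 = 1, b_1 = 0, b_2 = 0.

b_0 = 1, b_1 = 0, b_2 = 0.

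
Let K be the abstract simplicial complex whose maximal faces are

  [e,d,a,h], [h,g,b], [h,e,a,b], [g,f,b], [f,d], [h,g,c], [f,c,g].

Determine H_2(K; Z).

Fix the vertex order a < b < c < d < e < f < g < h and write every simplex with vertices in increasing order. Then dim K = 3 and the simplices of K are:

  0-simplices (8): a, b, c, d, e, f, g, h
  1-simplices (17): ab, ad, ae, ah, be, bf, bg, bh, cf, cg, ch, de, df, dh, eh, fg, gh
  2-simplices (11): abe, abh, ade, adh, aeh, beh, bfg, bgh, cfg, cgh, deh
  3-simplices (2): abeh, adeh

giving chain groups C_0 ≅ Z^8, C_1 ≅ Z^17, C_2 ≅ Z^11, C_3 ≅ Z^2.

Boundary ∂_1: C_1 → C_0 maps an edge to its endpoints' difference, ∂[p,q] = q − p.
The 8×17 boundary matrix has rank 7 and Smith normal form diag(1,1,1,1,1,1,1).

The boundary map ∂_2: C_2 → C_1 maps a triangle to the signed sum of its edges. For instance
  ∂abh = bh − ah + ab,
  ∂cfg = fg − cg + cf.
The 17×11 boundary matrix has rank 9 and Smith normal form diag(1,1,1,1,1,1,1,1,1).

Boundary ∂_3: C_3 → C_2 sends each 3-simplex σ to the alternating sum Σ_i (−1)^i (σ with its i-th vertex removed). For instance
  ∂abeh = beh − aeh + abh − abe,
  ∂adeh = deh − aeh + adh − ade.
The resulting 11×2 matrix has rank 2, and its Smith normal form has invariant factors (1,1).

Computing H_k = (kernel of ∂_k) / (image of ∂_{k+1}):

  H_2: rank ker ∂_2 − rank ∂_3 = (11 − 9) − 2 = 0, and the invariant factors of ∂_3 are all 1, so H_2 ≅ 0.

H_2 = 0.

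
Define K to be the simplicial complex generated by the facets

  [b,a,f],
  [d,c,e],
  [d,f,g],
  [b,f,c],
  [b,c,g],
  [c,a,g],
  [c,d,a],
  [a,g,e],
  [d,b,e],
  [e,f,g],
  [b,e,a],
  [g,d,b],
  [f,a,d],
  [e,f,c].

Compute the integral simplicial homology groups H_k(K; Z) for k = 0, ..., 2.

Take the total order a < b < c < d < e < f < g on the vertex set. Then K (dimension 2) consists of the simplices:

  0-simplices (7): a, b, c, d, e, f, g
  1-simplices (21): ab, ac, ad, ae, af, ag, bc, bd, be, bf, bg, cd, ce, cf, cg, de, df, dg, ef, eg, fg
  2-simplices (14): abe, abf, acd, acg, adf, aeg, bcf, bcg, bde, bdg, cde, cef, dfg, efg

giving chain groups C_0 ≅ Z^7, C_1 ≅ Z^21, C_2 ≅ Z^14.

Boundary ∂_1: C_1 → C_0 maps an edge to its endpoints' difference, ∂[p,q] = q − p. For instance
  ∂ce = e − c.
As a 7×21 matrix over Z this has rank 6, with invariant factors (1,1,1,1,1,1).

Boundary ∂_2: C_2 → C_1 acts by ∂[p,q,r] = [q,r] − [p,r] + [p,q]. For instance
  ∂acd = cd − ad + ac,
  ∂bde = de − be + bd.
This gives a 21×14 integer matrix of rank 13; reducing to Smith normal form yields diagonal entries (1,1,1,1,1,1,1,1,1,1,1,1,1).

Now H_k = ker ∂_k / im ∂_{k+1}, so:

  H_0: rank C_0 − rank ∂_1 = 7 − 6 = 1, and the invariant factors of ∂_1 are all 1, so H_0 ≅ Z.
  H_1: rank ker ∂_1 − rank ∂_2 = (21 − 6) − 13 = 2, and the invariant factors of ∂_2 are all 1, so H_1 ≅ Z^2.
  H_2: rank ker ∂_2 − rank ∂_3 = (14 − 13) − 0 = 1, and there is no ∂_3, so H_2 ≅ Z.

H_0 ≅ Z,  H_1 ≅ Z^2,  H_2 ≅ Z.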